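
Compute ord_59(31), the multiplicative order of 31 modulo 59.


We want ord_59(31), the smallest k >= 1 with 31^k = 1 mod 59.
n = 59 = 59, phi(59) = 58; the order divides phi(n).
Divisors of 58: 1, 2, 29, 58
Repeated squaring mod 59: 31^1 = 31, 31^2 = 17, 31^4 = 53, 31^8 = 36, 31^16 = 57, 31^32 = 4
Test divisors in increasing order:
  k=1: 31^1 = 31 mod 59
  k=2: 31^2 = 17 mod 59
  k=29: 31^29 = 57 * 36 * 53 * 31 = 58 mod 59
  k=58: 31^58 = 4 * 57 * 36 * 17 = 1 mod 59  <- first divisor giving 1
Order = 58

58


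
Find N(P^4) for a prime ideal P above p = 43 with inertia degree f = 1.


N(P^a) = p^(a*f)
= 43^(4*1)
= 43^4
= 3418801

3418801


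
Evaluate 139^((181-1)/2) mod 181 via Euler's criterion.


p = 181 is prime and the exponent is (p-1)/2 = 90, so by Euler's criterion 139^90 = (139/181) = +1 or -1 mod 181.
Compute by square-and-multiply:
  90 = 64 + 16 + 8 + 2 (binary 1011010)
  Repeated squaring mod 181: 139^1 = 139, 139^2 = 135, 139^4 = 125, 139^8 = 59, 139^16 = 42, 139^32 = 135, 139^64 = 125
  139^90 = 139^64 * 139^16 * 139^8 * 139^2 = 125 * 42 * 59 * 135 mod 181
    125 * 42 = 5250 = 1 mod 181
    1 * 59 = 59 = 59 mod 181
    59 * 135 = 7965 = 1 mod 181
  139^90 = 1 mod 181
Result 1: 139 is a quadratic residue mod 181.
139^90 mod 181 = 1

1


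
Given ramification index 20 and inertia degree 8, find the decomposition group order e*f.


|D_P| = e * f
= 20 * 8
= 160

160


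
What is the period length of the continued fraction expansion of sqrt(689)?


Run the CF algorithm for sqrt(689).
a_0 = floor(sqrt(689)) = 26; set m_0=0, q_0=1.
Recurrence: m' = q*a - m,  q' = (d - m'^2)/q,  a' = floor((a_0 + m')/q').
  step 1: m=26, q=13, a=4
  step 2: m=26, q=1, a=52
a_2 = 2*a_0 = 52, so the period closes here.
sqrt(689) = [26; 4, 52]
Period length = 2

2


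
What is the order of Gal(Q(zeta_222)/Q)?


|Gal(Q(zeta_222)/Q)| = phi(222)
= 72

72


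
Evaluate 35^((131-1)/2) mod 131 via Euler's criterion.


p = 131 is prime and the exponent is (p-1)/2 = 65, so by Euler's criterion 35^65 = (35/131) = +1 or -1 mod 131.
Compute by square-and-multiply:
  65 = 64 + 1 (binary 1000001)
  Repeated squaring mod 131: 35^1 = 35, 35^2 = 46, 35^4 = 20, 35^8 = 7, 35^16 = 49, 35^32 = 43, 35^64 = 15
  35^65 = 35^64 * 35^1 = 15 * 35 mod 131
    15 * 35 = 525 = 1 mod 131
  35^65 = 1 mod 131
Result 1: 35 is a quadratic residue mod 131.
35^65 mod 131 = 1

1


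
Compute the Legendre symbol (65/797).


p = 797 is prime, so compute (65/797) with the reciprocity algorithm (Jacobi-symbol steps: pull out 2s via (2/n), flip via reciprocity, reduce):
  reciprocity: (65/797) -> +(797/65)
  reduce: (17/65)
  reciprocity: (17/65) -> +(65/17)
  reduce: (14/17)
  pull out 2: (2/17) = +1  (since 17 mod 8 = 1)
  reciprocity: (7/17) -> +(17/7)
  reduce: (3/7)
  reciprocity: (3/7) -> -(7/3)
  reduce: (1/3)
  (1/3) = 1
Product of signs = -1
(65/797) = -1

-1


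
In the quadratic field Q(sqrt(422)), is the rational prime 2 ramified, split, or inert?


K = Q(sqrt(422)). Since d mod 4 = 2, disc(K) = 1688.
Check p | disc: 1688 mod 2 = 0.
p divides disc, so p ramifies: (p) = P^2 with e=2, f=1, g=1.
Therefore p is ramified.

ramified


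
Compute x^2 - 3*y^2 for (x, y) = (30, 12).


x^2 - d*y^2
= 30^2 - 3*12^2
= 900 - 432
= 468

468


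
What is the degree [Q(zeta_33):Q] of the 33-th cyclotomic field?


The degree equals Euler's totient phi(33).
33 = 3 * 11
phi(33) = 20

20


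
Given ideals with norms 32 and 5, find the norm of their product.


N(IJ) = N(I) * N(J)
= 32 * 5
= 160

160


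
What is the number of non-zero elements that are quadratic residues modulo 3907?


For prime p, the number of non-zero quadratic residues is (p-1)/2.
= (3907-1)/2
= 1953

1953


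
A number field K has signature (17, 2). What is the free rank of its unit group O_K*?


By Dirichlet's unit theorem:
rank = r1 + r2 - 1
= 17 + 2 - 1
= 18

18


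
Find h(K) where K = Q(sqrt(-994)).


K = Q(sqrt(-994)). d mod 4 = 2, so D = disc(K) = 4d = -3976
h(K) equals the number of primitive reduced positive-definite forms (a, b, c) = a*x^2 + b*x*y + c*y^2 with b^2 - 4ac = D,
where reduced means |b| <= a <= c, with b >= 0 whenever |b| = a or a = c, and primitive means gcd(a, b, c) = 1.
Reduced forces 3a^2 <= |D| = 3976, so 1 <= a <= 36; b must have the parity of D, and c = (b^2 - D)/(4a) must be an integer >= a.
Enumerate a = 1..36, b in [-a, a]:
  a=1: (1, 0, 994)  [1]
  a=2: (2, 0, 497)  [1]
  a=3..4: none
  a=5: (5, -2, 199), (5, 2, 199)  [2]
  a=6: none
  a=7: (7, 0, 142)  [1]
  a=8..9: none
  a=10: (10, -8, 101), (10, 8, 101)  [2]
  a=11..13: none
  a=14: (14, 0, 71)  [1]
  a=15..16: none
  a=17: (17, -6, 59), (17, 6, 59)  [2]
  a=18..22: none
  a=23: (23, -16, 46), (23, 16, 46)  [2]
  a=24: none
  a=25: (25, -18, 43), (25, 18, 43)  [2]
  a=26..33: none
  a=34: (34, -28, 35), (34, 28, 35)  [2]
  a=35..36: none
Total reduced forms: 1 + 1 + 2 + 1 + 2 + 1 + 2 + 2 + 2 + 2 = 16
h = 16

16


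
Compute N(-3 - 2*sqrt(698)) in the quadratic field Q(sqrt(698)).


N(a + b*sqrt(d)) = a^2 - d*b^2
= (-3)^2 - (698)*(-2)^2
= 9 - 2792
= -2783

-2783


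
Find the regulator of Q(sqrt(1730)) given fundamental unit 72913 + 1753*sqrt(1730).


epsilon = 72913 + 1753*sqrt(1730)
= 145826.0000
R = ln(145826.0000)
= 11.8902

11.8902


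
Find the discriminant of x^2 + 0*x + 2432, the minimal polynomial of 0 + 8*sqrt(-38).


The element 0 + 8*sqrt(-38) has minimal polynomial:
x^2 + 0*x + 2432
Discriminant = (0)^2 - 4*(2432)
= 0 - 9728
= -9728

-9728


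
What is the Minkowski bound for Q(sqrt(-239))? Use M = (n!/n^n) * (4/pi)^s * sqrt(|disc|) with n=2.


d = -239, d mod 4 = 1, so disc(K) = d = -239; |disc(K)| = 239
Imaginary quadratic field, so n = 2, s = r2 = 1, r1 = 0
M = (n!/n^n) * (4/pi)^s * sqrt(|disc(K)|) = (2!/2^2) * (4/pi)^1 * sqrt(239)
= 0.5 * 1.273240 * 15.459625
= 9.8419

9.8419


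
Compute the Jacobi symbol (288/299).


Compute (288/299) via quadratic reciprocity:
  pull out 2: (2/299) = -1  (since 299 mod 8 = 3)
  pull out 2: (2/299) = -1  (since 299 mod 8 = 3)
  pull out 2: (2/299) = -1  (since 299 mod 8 = 3)
  pull out 2: (2/299) = -1  (since 299 mod 8 = 3)
  pull out 2: (2/299) = -1  (since 299 mod 8 = 3)
  reciprocity: (9/299) -> +(299/9)
  reduce: (2/9)
  pull out 2: (2/9) = +1  (since 9 mod 8 = 1)
  (1/9) = 1
Product of signs = -1

-1


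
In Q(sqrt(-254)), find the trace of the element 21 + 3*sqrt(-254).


Tr(a + b*sqrt(d)) = (a + b*sqrt(d)) + (a - b*sqrt(d)) = 2a
= 2 * (21)
= 42

42


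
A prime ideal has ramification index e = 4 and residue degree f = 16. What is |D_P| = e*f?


|D_P| = e * f
= 4 * 16
= 64

64


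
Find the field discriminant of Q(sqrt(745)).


For K = Q(sqrt(d)) with d squarefree: disc(K) = d if d = 1 mod 4, and disc(K) = 4d if d = 2 or 3 mod 4.
Here d = 745, and d mod 4 = 1.
d = 1 mod 4 (O_K = Z[(1+sqrt(d))/2]), so disc(K) = d = 745

745


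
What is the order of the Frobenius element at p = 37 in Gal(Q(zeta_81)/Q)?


The Frobenius at p in Gal(Q(zeta_n)/Q) = (Z/nZ)* is the class of p, so its order is ord_81(37), the smallest k >= 1 with 37^k = 1 mod 81.
n = 81 = 3^4, phi(81) = 54; the order divides phi(n).
Divisors of 54: 1, 2, 3, 6, 9, 18, 27, 54
Repeated squaring mod 81: 37^1 = 37, 37^2 = 73, 37^4 = 64, 37^8 = 46, 37^16 = 10, 37^32 = 19
Test divisors in increasing order:
  k=1: 37^1 = 37 mod 81
  k=2: 37^2 = 73 mod 81
  k=3: 37^3 = 73 * 37 = 28 mod 81
  k=6: 37^6 = 64 * 73 = 55 mod 81
  k=9: 37^9 = 46 * 37 = 1 mod 81  <- first divisor giving 1
Order = 9

9


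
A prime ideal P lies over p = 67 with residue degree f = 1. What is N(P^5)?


N(P^a) = p^(a*f)
= 67^(5*1)
= 67^5
= 1350125107

1350125107


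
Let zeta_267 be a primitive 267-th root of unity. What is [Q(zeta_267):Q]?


The degree equals Euler's totient phi(267).
267 = 3 * 89
phi(267) = 176

176


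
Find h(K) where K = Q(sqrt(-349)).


K = Q(sqrt(-349)). d mod 4 = 3, so D = disc(K) = 4d = -1396
h(K) equals the number of primitive reduced positive-definite forms (a, b, c) = a*x^2 + b*x*y + c*y^2 with b^2 - 4ac = D,
where reduced means |b| <= a <= c, with b >= 0 whenever |b| = a or a = c, and primitive means gcd(a, b, c) = 1.
Reduced forces 3a^2 <= |D| = 1396, so 1 <= a <= 21; b must have the parity of D, and c = (b^2 - D)/(4a) must be an integer >= a.
Enumerate a = 1..21, b in [-a, a]:
  a=1: (1, 0, 349)  [1]
  a=2: (2, 2, 175)  [1]
  a=3..4: none
  a=5: (5, -2, 70), (5, 2, 70)  [2]
  a=6: none
  a=7: (7, -2, 50), (7, 2, 50)  [2]
  a=8..9: none
  a=10: (10, -2, 35), (10, 2, 35)  [2]
  a=11: (11, -10, 34), (11, 10, 34)  [2]
  a=12..13: none
  a=14: (14, -2, 25), (14, 2, 25)  [2]
  a=15..16: none
  a=17: (17, -10, 22), (17, 10, 22)  [2]
  a=18..21: none
Total reduced forms: 1 + 1 + 2 + 2 + 2 + 2 + 2 + 2 = 14
h = 14

14


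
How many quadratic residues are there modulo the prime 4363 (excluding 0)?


For prime p, the number of non-zero quadratic residues is (p-1)/2.
= (4363-1)/2
= 2181

2181


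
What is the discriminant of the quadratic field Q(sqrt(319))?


For K = Q(sqrt(d)) with d squarefree: disc(K) = d if d = 1 mod 4, and disc(K) = 4d if d = 2 or 3 mod 4.
Here d = 319, and d mod 4 = 3.
d = 3 mod 4, not 1 (O_K = Z[sqrt(d)]), so disc(K) = 4d = 4 * (319) = 1276

1276


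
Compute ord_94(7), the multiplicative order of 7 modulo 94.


We want ord_94(7), the smallest k >= 1 with 7^k = 1 mod 94.
n = 94 = 2 * 47, phi(94) = 46; the order divides phi(n).
Divisors of 46: 1, 2, 23, 46
Repeated squaring mod 94: 7^1 = 7, 7^2 = 49, 7^4 = 51, 7^8 = 63, 7^16 = 21, 7^32 = 65
Test divisors in increasing order:
  k=1: 7^1 = 7 mod 94
  k=2: 7^2 = 49 mod 94
  k=23: 7^23 = 21 * 51 * 49 * 7 = 1 mod 94  <- first divisor giving 1
Order = 23

23


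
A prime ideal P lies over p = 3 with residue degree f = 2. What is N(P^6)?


N(P^a) = p^(a*f)
= 3^(6*2)
= 3^12
= 531441

531441


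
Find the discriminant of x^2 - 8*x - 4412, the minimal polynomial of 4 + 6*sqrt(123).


The element 4 + 6*sqrt(123) has minimal polynomial:
x^2 - 8*x - 4412
Discriminant = (-8)^2 - 4*(-4412)
= 64 + 17648
= 17712

17712


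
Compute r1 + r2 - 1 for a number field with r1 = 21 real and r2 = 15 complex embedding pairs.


By Dirichlet's unit theorem:
rank = r1 + r2 - 1
= 21 + 15 - 1
= 35

35


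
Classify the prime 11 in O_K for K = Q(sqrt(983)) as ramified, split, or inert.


K = Q(sqrt(983)). Since d mod 4 = 3, disc(K) = 3932.
Check p | disc: 3932 mod 11 = 5.
p does not divide disc. Compute Legendre symbol (d/p):
4^((11-1)/2) mod 11 = 1
(d/p) = 1, so p splits: (p) = P*P' with e=1, f=1, g=2.
Therefore p is split.

split


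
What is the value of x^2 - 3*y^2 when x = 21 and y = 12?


x^2 - d*y^2
= 21^2 - 3*12^2
= 441 - 432
= 9

9


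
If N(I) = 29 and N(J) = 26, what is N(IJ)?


N(IJ) = N(I) * N(J)
= 29 * 26
= 754

754


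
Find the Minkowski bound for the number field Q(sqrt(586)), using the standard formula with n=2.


d = 586, d mod 4 = 2, so disc(K) = 4d = 2344; |disc(K)| = 2344
Real quadratic field, so n = 2, s = r2 = 0, r1 = 2
M = (n!/n^n) * (4/pi)^s * sqrt(|disc(K)|) = (2!/2^2) * (4/pi)^0 * sqrt(2344)
= 0.5 * 1.000000 * 48.414874
= 24.2074

24.2074


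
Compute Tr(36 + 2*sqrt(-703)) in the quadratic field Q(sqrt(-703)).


Tr(a + b*sqrt(d)) = (a + b*sqrt(d)) + (a - b*sqrt(d)) = 2a
= 2 * (36)
= 72

72


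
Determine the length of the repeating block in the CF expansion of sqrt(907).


Run the CF algorithm for sqrt(907).
a_0 = floor(sqrt(907)) = 30; set m_0=0, q_0=1.
Recurrence: m' = q*a - m,  q' = (d - m'^2)/q,  a' = floor((a_0 + m')/q').
  step 1: m=30, q=7, a=8
  step 2: m=26, q=33, a=1
  step 3: m=7, q=26, a=1
  step 4: m=19, q=21, a=2
  step 5: m=23, q=18, a=2
  step 6: m=13, q=41, a=1
  step 7: m=28, q=3, a=19
  step 8: m=29, q=22, a=2
  step 9: m=15, q=31, a=1
  step 10: m=16, q=21, a=2
  step 11: m=26, q=11, a=5
  step 12: m=29, q=6, a=9
  step 13: m=25, q=47, a=1
  step 14: m=22, q=9, a=5
  step 15: m=23, q=42, a=1
  step 16: m=19, q=13, a=3
  step 17: m=20, q=39, a=1
  step 18: m=19, q=14, a=3
  step 19: m=23, q=27, a=1
  step 20: m=4, q=33, a=1
  step 21: m=29, q=2, a=29
  step 22: m=29, q=33, a=1
  step 23: m=4, q=27, a=1
  step 24: m=23, q=14, a=3
  step 25: m=19, q=39, a=1
  step 26: m=20, q=13, a=3
  step 27: m=19, q=42, a=1
  step 28: m=23, q=9, a=5
  step 29: m=22, q=47, a=1
  step 30: m=25, q=6, a=9
  step 31: m=29, q=11, a=5
  step 32: m=26, q=21, a=2
  step 33: m=16, q=31, a=1
  step 34: m=15, q=22, a=2
  step 35: m=29, q=3, a=19
  step 36: m=28, q=41, a=1
  step 37: m=13, q=18, a=2
  step 38: m=23, q=21, a=2
  step 39: m=19, q=26, a=1
  step 40: m=7, q=33, a=1
  step 41: m=26, q=7, a=8
  step 42: m=30, q=1, a=60
a_42 = 2*a_0 = 60, so the period closes here.
sqrt(907) = [30; 8, 1, 1, 2, 2, 1, 19, 2, 1, 2, 5, 9, 1, 5, 1, 3, 1, 3, 1, 1, 29, 1, 1, 3, 1, 3, 1, 5, 1, 9, 5, 2, 1, 2, 19, 1, 2, 2, 1, 1, 8, 60]
Period length = 42

42


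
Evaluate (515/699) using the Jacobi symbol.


Compute (515/699) via quadratic reciprocity:
  reciprocity: (515/699) -> -(699/515)
  reduce: (184/515)
  pull out 2: (2/515) = -1  (since 515 mod 8 = 3)
  pull out 2: (2/515) = -1  (since 515 mod 8 = 3)
  pull out 2: (2/515) = -1  (since 515 mod 8 = 3)
  reciprocity: (23/515) -> -(515/23)
  reduce: (9/23)
  reciprocity: (9/23) -> +(23/9)
  reduce: (5/9)
  reciprocity: (5/9) -> +(9/5)
  reduce: (4/5)
  pull out 2: (2/5) = -1  (since 5 mod 8 = 5)
  pull out 2: (2/5) = -1  (since 5 mod 8 = 5)
  (1/5) = 1
Product of signs = -1

-1


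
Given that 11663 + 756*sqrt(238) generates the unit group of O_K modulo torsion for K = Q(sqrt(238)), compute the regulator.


epsilon = 11663 + 756*sqrt(238)
= 23326.0000
R = ln(23326.0000)
= 10.0573

10.0573


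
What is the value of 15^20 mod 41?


p = 41 is prime and the exponent is (p-1)/2 = 20, so by Euler's criterion 15^20 = (15/41) = +1 or -1 mod 41.
Compute by square-and-multiply:
  20 = 16 + 4 (binary 10100)
  Repeated squaring mod 41: 15^1 = 15, 15^2 = 20, 15^4 = 31, 15^8 = 18, 15^16 = 37
  15^20 = 15^16 * 15^4 = 37 * 31 mod 41
    37 * 31 = 1147 = 40 mod 41
  15^20 = 40 mod 41
Result 40 = p - 1 = -1 mod 41: 15 is a quadratic non-residue mod 41. As a residue in [0, p-1] the value is 40.
15^20 mod 41 = 40

40


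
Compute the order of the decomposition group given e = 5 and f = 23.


|D_P| = e * f
= 5 * 23
= 115

115


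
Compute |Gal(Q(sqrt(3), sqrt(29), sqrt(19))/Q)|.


The 3 square roots of distinct primes are multiplicatively independent over Q,
so [K:Q] = 2^3 and Gal(K/Q) is isomorphic to (Z/2Z)^3.
|Gal| = 2^3 = 8

8


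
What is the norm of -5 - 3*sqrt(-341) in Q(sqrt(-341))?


N(a + b*sqrt(d)) = a^2 - d*b^2
= (-5)^2 - (-341)*(-3)^2
= 25 + 3069
= 3094

3094


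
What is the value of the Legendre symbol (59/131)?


p = 131 is prime, so compute (59/131) with the reciprocity algorithm (Jacobi-symbol steps: pull out 2s via (2/n), flip via reciprocity, reduce):
  reciprocity: (59/131) -> -(131/59)
  reduce: (13/59)
  reciprocity: (13/59) -> +(59/13)
  reduce: (7/13)
  reciprocity: (7/13) -> +(13/7)
  reduce: (6/7)
  pull out 2: (2/7) = +1  (since 7 mod 8 = 7)
  reciprocity: (3/7) -> -(7/3)
  reduce: (1/3)
  (1/3) = 1
Product of signs = 1
(59/131) = 1

1


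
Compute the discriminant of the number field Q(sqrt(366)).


For K = Q(sqrt(d)) with d squarefree: disc(K) = d if d = 1 mod 4, and disc(K) = 4d if d = 2 or 3 mod 4.
Here d = 366, and d mod 4 = 2.
d = 2 mod 4, not 1 (O_K = Z[sqrt(d)]), so disc(K) = 4d = 4 * (366) = 1464

1464


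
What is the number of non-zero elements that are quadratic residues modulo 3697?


For prime p, the number of non-zero quadratic residues is (p-1)/2.
= (3697-1)/2
= 1848

1848


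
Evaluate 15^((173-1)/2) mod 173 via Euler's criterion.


p = 173 is prime and the exponent is (p-1)/2 = 86, so by Euler's criterion 15^86 = (15/173) = +1 or -1 mod 173.
Compute by square-and-multiply:
  86 = 64 + 16 + 4 + 2 (binary 1010110)
  Repeated squaring mod 173: 15^1 = 15, 15^2 = 52, 15^4 = 109, 15^8 = 117, 15^16 = 22, 15^32 = 138, 15^64 = 14
  15^86 = 15^64 * 15^16 * 15^4 * 15^2 = 14 * 22 * 109 * 52 mod 173
    14 * 22 = 308 = 135 mod 173
    135 * 109 = 14715 = 10 mod 173
    10 * 52 = 520 = 1 mod 173
  15^86 = 1 mod 173
Result 1: 15 is a quadratic residue mod 173.
15^86 mod 173 = 1

1


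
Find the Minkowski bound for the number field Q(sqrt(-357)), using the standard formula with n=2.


d = -357, d mod 4 = 3, so disc(K) = 4d = -1428; |disc(K)| = 1428
Imaginary quadratic field, so n = 2, s = r2 = 1, r1 = 0
M = (n!/n^n) * (4/pi)^s * sqrt(|disc(K)|) = (2!/2^2) * (4/pi)^1 * sqrt(1428)
= 0.5 * 1.273240 * 37.788887
= 24.0572

24.0572


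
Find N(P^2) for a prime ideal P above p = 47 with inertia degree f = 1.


N(P^a) = p^(a*f)
= 47^(2*1)
= 47^2
= 2209

2209


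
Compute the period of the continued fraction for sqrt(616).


Run the CF algorithm for sqrt(616).
a_0 = floor(sqrt(616)) = 24; set m_0=0, q_0=1.
Recurrence: m' = q*a - m,  q' = (d - m'^2)/q,  a' = floor((a_0 + m')/q').
  step 1: m=24, q=40, a=1
  step 2: m=16, q=9, a=4
  step 3: m=20, q=24, a=1
  step 4: m=4, q=25, a=1
  step 5: m=21, q=7, a=6
  step 6: m=21, q=25, a=1
  step 7: m=4, q=24, a=1
  step 8: m=20, q=9, a=4
  step 9: m=16, q=40, a=1
  step 10: m=24, q=1, a=48
a_10 = 2*a_0 = 48, so the period closes here.
sqrt(616) = [24; 1, 4, 1, 1, 6, 1, 1, 4, 1, 48]
Period length = 10

10


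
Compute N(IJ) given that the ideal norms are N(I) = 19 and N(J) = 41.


N(IJ) = N(I) * N(J)
= 19 * 41
= 779

779


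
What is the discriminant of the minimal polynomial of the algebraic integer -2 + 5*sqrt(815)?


The element -2 + 5*sqrt(815) has minimal polynomial:
x^2 + 4*x - 20371
Discriminant = (4)^2 - 4*(-20371)
= 16 + 81484
= 81500

81500


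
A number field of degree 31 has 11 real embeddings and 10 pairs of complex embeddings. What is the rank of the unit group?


By Dirichlet's unit theorem:
rank = r1 + r2 - 1
= 11 + 10 - 1
= 20

20


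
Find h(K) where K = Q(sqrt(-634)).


K = Q(sqrt(-634)). d mod 4 = 2, so D = disc(K) = 4d = -2536
h(K) equals the number of primitive reduced positive-definite forms (a, b, c) = a*x^2 + b*x*y + c*y^2 with b^2 - 4ac = D,
where reduced means |b| <= a <= c, with b >= 0 whenever |b| = a or a = c, and primitive means gcd(a, b, c) = 1.
Reduced forces 3a^2 <= |D| = 2536, so 1 <= a <= 29; b must have the parity of D, and c = (b^2 - D)/(4a) must be an integer >= a.
Enumerate a = 1..29, b in [-a, a]:
  a=1: (1, 0, 634)  [1]
  a=2: (2, 0, 317)  [1]
  a=3..4: none
  a=5: (5, -2, 127), (5, 2, 127)  [2]
  a=6..9: none
  a=10: (10, -8, 65), (10, 8, 65)  [2]
  a=11: (11, -4, 58), (11, 4, 58)  [2]
  a=12: none
  a=13: (13, -8, 50), (13, 8, 50)  [2]
  a=14..21: none
  a=22: (22, -4, 29), (22, 4, 29)  [2]
  a=23..24: none
  a=25: (25, -8, 26), (25, 8, 26)  [2]
  a=26..29: none
Total reduced forms: 1 + 1 + 2 + 2 + 2 + 2 + 2 + 2 = 14
h = 14

14


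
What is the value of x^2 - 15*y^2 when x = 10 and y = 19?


x^2 - d*y^2
= 10^2 - 15*19^2
= 100 - 5415
= -5315

-5315


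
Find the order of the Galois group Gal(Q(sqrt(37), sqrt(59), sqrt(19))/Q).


The 3 square roots of distinct primes are multiplicatively independent over Q,
so [K:Q] = 2^3 and Gal(K/Q) is isomorphic to (Z/2Z)^3.
|Gal| = 2^3 = 8

8


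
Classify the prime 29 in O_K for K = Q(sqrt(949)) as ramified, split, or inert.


K = Q(sqrt(949)). Since d mod 4 = 1, disc(K) = 949.
Check p | disc: 949 mod 29 = 21.
p does not divide disc. Compute Legendre symbol (d/p):
21^((29-1)/2) mod 29 = -1
(d/p) = -1, so p is inert: (p) stays prime with e=1, f=2, g=1.
Therefore p is inert.

inert


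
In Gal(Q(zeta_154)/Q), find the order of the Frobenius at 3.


The Frobenius at p in Gal(Q(zeta_n)/Q) = (Z/nZ)* is the class of p, so its order is ord_154(3), the smallest k >= 1 with 3^k = 1 mod 154.
n = 154 = 2 * 7 * 11, phi(154) = 60; the order divides phi(n).
Divisors of 60: 1, 2, 3, 4, 5, 6, 10, 12, 15, 20, 30, 60
Repeated squaring mod 154: 3^1 = 3, 3^2 = 9, 3^4 = 81, 3^8 = 93, 3^16 = 25, 3^32 = 9
Test divisors in increasing order:
  k=1: 3^1 = 3 mod 154
  k=2: 3^2 = 9 mod 154
  k=3: 3^3 = 9 * 3 = 27 mod 154
  k=4: 3^4 = 81 mod 154
  k=5: 3^5 = 81 * 3 = 89 mod 154
  k=6: 3^6 = 81 * 9 = 113 mod 154
  k=10: 3^10 = 93 * 9 = 67 mod 154
  k=12: 3^12 = 93 * 81 = 141 mod 154
  k=15: 3^15 = 93 * 81 * 9 * 3 = 111 mod 154
  k=20: 3^20 = 25 * 81 = 23 mod 154
  k=30: 3^30 = 25 * 93 * 81 * 9 = 1 mod 154  <- first divisor giving 1
Order = 30

30


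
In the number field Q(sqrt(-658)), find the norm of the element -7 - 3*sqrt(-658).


N(a + b*sqrt(d)) = a^2 - d*b^2
= (-7)^2 - (-658)*(-3)^2
= 49 + 5922
= 5971

5971


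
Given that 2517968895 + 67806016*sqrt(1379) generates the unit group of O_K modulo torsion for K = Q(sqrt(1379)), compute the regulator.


epsilon = 2517968895 + 67806016*sqrt(1379)
= 5.0359e+09
R = ln(5.0359e+09)
= 22.3399

22.3399


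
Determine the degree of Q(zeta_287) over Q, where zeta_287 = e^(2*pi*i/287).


The degree equals Euler's totient phi(287).
287 = 7 * 41
phi(287) = 240

240


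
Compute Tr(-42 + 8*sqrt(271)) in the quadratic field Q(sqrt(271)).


Tr(a + b*sqrt(d)) = (a + b*sqrt(d)) + (a - b*sqrt(d)) = 2a
= 2 * (-42)
= -84

-84


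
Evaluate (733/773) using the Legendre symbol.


p = 773 is prime, so compute (733/773) with the reciprocity algorithm (Jacobi-symbol steps: pull out 2s via (2/n), flip via reciprocity, reduce):
  reciprocity: (733/773) -> +(773/733)
  reduce: (40/733)
  pull out 2: (2/733) = -1  (since 733 mod 8 = 5)
  pull out 2: (2/733) = -1  (since 733 mod 8 = 5)
  pull out 2: (2/733) = -1  (since 733 mod 8 = 5)
  reciprocity: (5/733) -> +(733/5)
  reduce: (3/5)
  reciprocity: (3/5) -> +(5/3)
  reduce: (2/3)
  pull out 2: (2/3) = -1  (since 3 mod 8 = 3)
  (1/3) = 1
Product of signs = 1
(733/773) = 1

1


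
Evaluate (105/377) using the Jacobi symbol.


Compute (105/377) via quadratic reciprocity:
  reciprocity: (105/377) -> +(377/105)
  reduce: (62/105)
  pull out 2: (2/105) = +1  (since 105 mod 8 = 1)
  reciprocity: (31/105) -> +(105/31)
  reduce: (12/31)
  pull out 2: (2/31) = +1  (since 31 mod 8 = 7)
  pull out 2: (2/31) = +1  (since 31 mod 8 = 7)
  reciprocity: (3/31) -> -(31/3)
  reduce: (1/3)
  (1/3) = 1
Product of signs = -1

-1


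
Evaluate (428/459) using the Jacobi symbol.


Compute (428/459) via quadratic reciprocity:
  pull out 2: (2/459) = -1  (since 459 mod 8 = 3)
  pull out 2: (2/459) = -1  (since 459 mod 8 = 3)
  reciprocity: (107/459) -> -(459/107)
  reduce: (31/107)
  reciprocity: (31/107) -> -(107/31)
  reduce: (14/31)
  pull out 2: (2/31) = +1  (since 31 mod 8 = 7)
  reciprocity: (7/31) -> -(31/7)
  reduce: (3/7)
  reciprocity: (3/7) -> -(7/3)
  reduce: (1/3)
  (1/3) = 1
Product of signs = 1

1


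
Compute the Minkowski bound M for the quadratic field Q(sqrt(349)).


d = 349, d mod 4 = 1, so disc(K) = d = 349; |disc(K)| = 349
Real quadratic field, so n = 2, s = r2 = 0, r1 = 2
M = (n!/n^n) * (4/pi)^s * sqrt(|disc(K)|) = (2!/2^2) * (4/pi)^0 * sqrt(349)
= 0.5 * 1.000000 * 18.681542
= 9.3408

9.3408


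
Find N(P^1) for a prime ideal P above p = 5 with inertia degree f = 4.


N(P^a) = p^(a*f)
= 5^(1*4)
= 5^4
= 625

625


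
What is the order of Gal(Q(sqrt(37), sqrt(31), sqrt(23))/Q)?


The 3 square roots of distinct primes are multiplicatively independent over Q,
so [K:Q] = 2^3 and Gal(K/Q) is isomorphic to (Z/2Z)^3.
|Gal| = 2^3 = 8

8


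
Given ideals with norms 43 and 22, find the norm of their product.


N(IJ) = N(I) * N(J)
= 43 * 22
= 946

946


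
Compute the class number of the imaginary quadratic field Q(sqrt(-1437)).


K = Q(sqrt(-1437)). d mod 4 = 3, so D = disc(K) = 4d = -5748
h(K) equals the number of primitive reduced positive-definite forms (a, b, c) = a*x^2 + b*x*y + c*y^2 with b^2 - 4ac = D,
where reduced means |b| <= a <= c, with b >= 0 whenever |b| = a or a = c, and primitive means gcd(a, b, c) = 1.
Reduced forces 3a^2 <= |D| = 5748, so 1 <= a <= 43; b must have the parity of D, and c = (b^2 - D)/(4a) must be an integer >= a.
Enumerate a = 1..43, b in [-a, a]:
  a=1: (1, 0, 1437)  [1]
  a=2: (2, 2, 719)  [1]
  a=3: (3, 0, 479)  [1]
  a=4..5: none
  a=6: (6, 6, 241)  [1]
  a=7..10: none
  a=11: (11, -4, 131), (11, 4, 131)  [2]
  a=12..16: none
  a=17: (17, -10, 86), (17, 10, 86)  [2]
  a=18: none
  a=19: (19, -16, 79), (19, 16, 79)  [2]
  a=20..21: none
  a=22: (22, -18, 69), (22, 18, 69)  [2]
  a=23: (23, -18, 66), (23, 18, 66)  [2]
  a=24..28: none
  a=29: (29, -20, 53), (29, 20, 53)  [2]
  a=30: none
  a=31: (31, -24, 51), (31, 24, 51)  [2]
  a=32: none
  a=33: (33, -18, 46), (33, 18, 46)  [2]
  a=34: (34, -10, 43), (34, 10, 43)  [2]
  a=35..37: none
  a=38: (38, -22, 41), (38, 22, 41)  [2]
  a=39..43: none
Total reduced forms: 1 + 1 + 1 + 1 + 2 + 2 + 2 + 2 + 2 + 2 + 2 + 2 + 2 + 2 = 24
h = 24

24


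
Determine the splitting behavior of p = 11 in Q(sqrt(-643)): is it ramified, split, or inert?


K = Q(sqrt(-643)). Since d mod 4 = 1, disc(K) = -643.
Check p | disc: -643 mod 11 = 6.
p does not divide disc. Compute Legendre symbol (d/p):
6^((11-1)/2) mod 11 = -1
(d/p) = -1, so p is inert: (p) stays prime with e=1, f=2, g=1.
Therefore p is inert.

inert


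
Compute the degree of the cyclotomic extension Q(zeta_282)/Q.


The degree equals Euler's totient phi(282).
282 = 2 * 3 * 47
phi(282) = 92

92


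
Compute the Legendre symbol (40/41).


p = 41 is prime, so compute (40/41) with the reciprocity algorithm (Jacobi-symbol steps: pull out 2s via (2/n), flip via reciprocity, reduce):
  pull out 2: (2/41) = +1  (since 41 mod 8 = 1)
  pull out 2: (2/41) = +1  (since 41 mod 8 = 1)
  pull out 2: (2/41) = +1  (since 41 mod 8 = 1)
  reciprocity: (5/41) -> +(41/5)
  reduce: (1/5)
  (1/5) = 1
Product of signs = 1
(40/41) = 1

1


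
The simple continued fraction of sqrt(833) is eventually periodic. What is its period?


Run the CF algorithm for sqrt(833).
a_0 = floor(sqrt(833)) = 28; set m_0=0, q_0=1.
Recurrence: m' = q*a - m,  q' = (d - m'^2)/q,  a' = floor((a_0 + m')/q').
  step 1: m=28, q=49, a=1
  step 2: m=21, q=8, a=6
  step 3: m=27, q=13, a=4
  step 4: m=25, q=16, a=3
  step 5: m=23, q=19, a=2
  step 6: m=15, q=32, a=1
  step 7: m=17, q=17, a=2
  step 8: m=17, q=32, a=1
  step 9: m=15, q=19, a=2
  step 10: m=23, q=16, a=3
  step 11: m=25, q=13, a=4
  step 12: m=27, q=8, a=6
  step 13: m=21, q=49, a=1
  step 14: m=28, q=1, a=56
a_14 = 2*a_0 = 56, so the period closes here.
sqrt(833) = [28; 1, 6, 4, 3, 2, 1, 2, 1, 2, 3, 4, 6, 1, 56]
Period length = 14

14


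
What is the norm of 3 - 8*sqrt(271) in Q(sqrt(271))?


N(a + b*sqrt(d)) = a^2 - d*b^2
= (3)^2 - (271)*(-8)^2
= 9 - 17344
= -17335

-17335


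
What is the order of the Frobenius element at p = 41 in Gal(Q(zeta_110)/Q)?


The Frobenius at p in Gal(Q(zeta_n)/Q) = (Z/nZ)* is the class of p, so its order is ord_110(41), the smallest k >= 1 with 41^k = 1 mod 110.
n = 110 = 2 * 5 * 11, phi(110) = 40; the order divides phi(n).
Divisors of 40: 1, 2, 4, 5, 8, 10, 20, 40
Repeated squaring mod 110: 41^1 = 41, 41^2 = 31, 41^4 = 81, 41^8 = 71, 41^16 = 91, 41^32 = 31
Test divisors in increasing order:
  k=1: 41^1 = 41 mod 110
  k=2: 41^2 = 31 mod 110
  k=4: 41^4 = 81 mod 110
  k=5: 41^5 = 81 * 41 = 21 mod 110
  k=8: 41^8 = 71 mod 110
  k=10: 41^10 = 71 * 31 = 1 mod 110  <- first divisor giving 1
Order = 10

10


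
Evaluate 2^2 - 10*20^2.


x^2 - d*y^2
= 2^2 - 10*20^2
= 4 - 4000
= -3996

-3996


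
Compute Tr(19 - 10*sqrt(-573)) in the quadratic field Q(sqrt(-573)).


Tr(a + b*sqrt(d)) = (a + b*sqrt(d)) + (a - b*sqrt(d)) = 2a
= 2 * (19)
= 38

38


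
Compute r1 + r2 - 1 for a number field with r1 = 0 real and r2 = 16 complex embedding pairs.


By Dirichlet's unit theorem:
rank = r1 + r2 - 1
= 0 + 16 - 1
= 15

15


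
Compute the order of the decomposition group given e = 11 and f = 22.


|D_P| = e * f
= 11 * 22
= 242

242


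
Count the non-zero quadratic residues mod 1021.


For prime p, the number of non-zero quadratic residues is (p-1)/2.
= (1021-1)/2
= 510

510


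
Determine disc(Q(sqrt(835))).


For K = Q(sqrt(d)) with d squarefree: disc(K) = d if d = 1 mod 4, and disc(K) = 4d if d = 2 or 3 mod 4.
Here d = 835, and d mod 4 = 3.
d = 3 mod 4, not 1 (O_K = Z[sqrt(d)]), so disc(K) = 4d = 4 * (835) = 3340

3340


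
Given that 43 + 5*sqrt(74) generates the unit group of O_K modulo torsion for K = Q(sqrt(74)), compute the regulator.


epsilon = 43 + 5*sqrt(74)
= 86.0116
R = ln(86.0116)
= 4.4545

4.4545


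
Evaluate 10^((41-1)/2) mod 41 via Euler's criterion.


p = 41 is prime and the exponent is (p-1)/2 = 20, so by Euler's criterion 10^20 = (10/41) = +1 or -1 mod 41.
Compute by square-and-multiply:
  20 = 16 + 4 (binary 10100)
  Repeated squaring mod 41: 10^1 = 10, 10^2 = 18, 10^4 = 37, 10^8 = 16, 10^16 = 10
  10^20 = 10^16 * 10^4 = 10 * 37 mod 41
    10 * 37 = 370 = 1 mod 41
  10^20 = 1 mod 41
Result 1: 10 is a quadratic residue mod 41.
10^20 mod 41 = 1

1


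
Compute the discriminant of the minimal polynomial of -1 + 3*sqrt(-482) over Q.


The element -1 + 3*sqrt(-482) has minimal polynomial:
x^2 + 2*x + 4339
Discriminant = (2)^2 - 4*(4339)
= 4 - 17356
= -17352

-17352


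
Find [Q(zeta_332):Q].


The degree equals Euler's totient phi(332).
332 = 2^2 * 83
phi(332) = 164

164


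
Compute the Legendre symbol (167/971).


p = 971 is prime, so compute (167/971) with the reciprocity algorithm (Jacobi-symbol steps: pull out 2s via (2/n), flip via reciprocity, reduce):
  reciprocity: (167/971) -> -(971/167)
  reduce: (136/167)
  pull out 2: (2/167) = +1  (since 167 mod 8 = 7)
  pull out 2: (2/167) = +1  (since 167 mod 8 = 7)
  pull out 2: (2/167) = +1  (since 167 mod 8 = 7)
  reciprocity: (17/167) -> +(167/17)
  reduce: (14/17)
  pull out 2: (2/17) = +1  (since 17 mod 8 = 1)
  reciprocity: (7/17) -> +(17/7)
  reduce: (3/7)
  reciprocity: (3/7) -> -(7/3)
  reduce: (1/3)
  (1/3) = 1
Product of signs = 1
(167/971) = 1

1


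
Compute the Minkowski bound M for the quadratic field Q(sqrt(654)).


d = 654, d mod 4 = 2, so disc(K) = 4d = 2616; |disc(K)| = 2616
Real quadratic field, so n = 2, s = r2 = 0, r1 = 2
M = (n!/n^n) * (4/pi)^s * sqrt(|disc(K)|) = (2!/2^2) * (4/pi)^0 * sqrt(2616)
= 0.5 * 1.000000 * 51.146847
= 25.5734

25.5734


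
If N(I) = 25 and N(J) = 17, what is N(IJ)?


N(IJ) = N(I) * N(J)
= 25 * 17
= 425

425


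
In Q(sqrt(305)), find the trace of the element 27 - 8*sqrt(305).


Tr(a + b*sqrt(d)) = (a + b*sqrt(d)) + (a - b*sqrt(d)) = 2a
= 2 * (27)
= 54

54


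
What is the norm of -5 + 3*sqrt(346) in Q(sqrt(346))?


N(a + b*sqrt(d)) = a^2 - d*b^2
= (-5)^2 - (346)*(3)^2
= 25 - 3114
= -3089

-3089


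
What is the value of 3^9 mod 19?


p = 19 is prime and the exponent is (p-1)/2 = 9, so by Euler's criterion 3^9 = (3/19) = +1 or -1 mod 19.
Compute by square-and-multiply:
  9 = 8 + 1 (binary 1001)
  Repeated squaring mod 19: 3^1 = 3, 3^2 = 9, 3^4 = 5, 3^8 = 6
  3^9 = 3^8 * 3^1 = 6 * 3 mod 19
    6 * 3 = 18 = 18 mod 19
  3^9 = 18 mod 19
Result 18 = p - 1 = -1 mod 19: 3 is a quadratic non-residue mod 19. As a residue in [0, p-1] the value is 18.
3^9 mod 19 = 18

18


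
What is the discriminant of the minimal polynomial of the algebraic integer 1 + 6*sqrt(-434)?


The element 1 + 6*sqrt(-434) has minimal polynomial:
x^2 - 2*x + 15625
Discriminant = (-2)^2 - 4*(15625)
= 4 - 62500
= -62496

-62496


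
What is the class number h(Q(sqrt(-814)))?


K = Q(sqrt(-814)). d mod 4 = 2, so D = disc(K) = 4d = -3256
h(K) equals the number of primitive reduced positive-definite forms (a, b, c) = a*x^2 + b*x*y + c*y^2 with b^2 - 4ac = D,
where reduced means |b| <= a <= c, with b >= 0 whenever |b| = a or a = c, and primitive means gcd(a, b, c) = 1.
Reduced forces 3a^2 <= |D| = 3256, so 1 <= a <= 32; b must have the parity of D, and c = (b^2 - D)/(4a) must be an integer >= a.
Enumerate a = 1..32, b in [-a, a]:
  a=1: (1, 0, 814)  [1]
  a=2: (2, 0, 407)  [1]
  a=3..4: none
  a=5: (5, -2, 163), (5, 2, 163)  [2]
  a=6..9: none
  a=10: (10, -8, 83), (10, 8, 83)  [2]
  a=11: (11, 0, 74)  [1]
  a=12..16: none
  a=17: (17, -12, 50), (17, 12, 50)  [2]
  a=18..21: none
  a=22: (22, 0, 37)  [1]
  a=23..24: none
  a=25: (25, -12, 34), (25, 12, 34)  [2]
  a=26..32: none
Total reduced forms: 1 + 1 + 2 + 2 + 1 + 2 + 1 + 2 = 12
h = 12

12


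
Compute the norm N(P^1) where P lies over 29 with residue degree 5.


N(P^a) = p^(a*f)
= 29^(1*5)
= 29^5
= 20511149

20511149


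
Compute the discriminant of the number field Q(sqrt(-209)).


For K = Q(sqrt(d)) with d squarefree: disc(K) = d if d = 1 mod 4, and disc(K) = 4d if d = 2 or 3 mod 4.
Here d = -209, and d mod 4 = 3.
d = 3 mod 4, not 1 (O_K = Z[sqrt(d)]), so disc(K) = 4d = 4 * (-209) = -836

-836


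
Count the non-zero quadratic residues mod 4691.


For prime p, the number of non-zero quadratic residues is (p-1)/2.
= (4691-1)/2
= 2345

2345


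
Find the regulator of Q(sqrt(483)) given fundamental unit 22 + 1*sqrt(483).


epsilon = 22 + 1*sqrt(483)
= 43.9773
R = ln(43.9773)
= 3.7837

3.7837


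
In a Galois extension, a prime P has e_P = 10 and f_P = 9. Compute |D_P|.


|D_P| = e * f
= 10 * 9
= 90

90


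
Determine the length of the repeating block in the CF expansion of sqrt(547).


Run the CF algorithm for sqrt(547).
a_0 = floor(sqrt(547)) = 23; set m_0=0, q_0=1.
Recurrence: m' = q*a - m,  q' = (d - m'^2)/q,  a' = floor((a_0 + m')/q').
  step 1: m=23, q=18, a=2
  step 2: m=13, q=21, a=1
  step 3: m=8, q=23, a=1
  step 4: m=15, q=14, a=2
  step 5: m=13, q=27, a=1
  step 6: m=14, q=13, a=2
  step 7: m=12, q=31, a=1
  step 8: m=19, q=6, a=7
  step 9: m=23, q=3, a=15
  step 10: m=22, q=21, a=2
  step 11: m=20, q=7, a=6
  step 12: m=22, q=9, a=5
  step 13: m=23, q=2, a=23
  step 14: m=23, q=9, a=5
  step 15: m=22, q=7, a=6
  step 16: m=20, q=21, a=2
  step 17: m=22, q=3, a=15
  step 18: m=23, q=6, a=7
  step 19: m=19, q=31, a=1
  step 20: m=12, q=13, a=2
  step 21: m=14, q=27, a=1
  step 22: m=13, q=14, a=2
  step 23: m=15, q=23, a=1
  step 24: m=8, q=21, a=1
  step 25: m=13, q=18, a=2
  step 26: m=23, q=1, a=46
a_26 = 2*a_0 = 46, so the period closes here.
sqrt(547) = [23; 2, 1, 1, 2, 1, 2, 1, 7, 15, 2, 6, 5, 23, 5, 6, 2, 15, 7, 1, 2, 1, 2, 1, 1, 2, 46]
Period length = 26

26


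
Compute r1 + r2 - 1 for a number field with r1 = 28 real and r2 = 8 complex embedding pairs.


By Dirichlet's unit theorem:
rank = r1 + r2 - 1
= 28 + 8 - 1
= 35

35


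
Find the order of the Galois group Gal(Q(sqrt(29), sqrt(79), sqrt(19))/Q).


The 3 square roots of distinct primes are multiplicatively independent over Q,
so [K:Q] = 2^3 and Gal(K/Q) is isomorphic to (Z/2Z)^3.
|Gal| = 2^3 = 8

8


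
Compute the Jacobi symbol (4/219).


Compute (4/219) via quadratic reciprocity:
  pull out 2: (2/219) = -1  (since 219 mod 8 = 3)
  pull out 2: (2/219) = -1  (since 219 mod 8 = 3)
  (1/219) = 1
Product of signs = 1

1


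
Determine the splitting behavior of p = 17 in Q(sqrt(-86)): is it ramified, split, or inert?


K = Q(sqrt(-86)). Since d mod 4 = 2, disc(K) = -344.
Check p | disc: -344 mod 17 = 13.
p does not divide disc. Compute Legendre symbol (d/p):
16^((17-1)/2) mod 17 = 1
(d/p) = 1, so p splits: (p) = P*P' with e=1, f=1, g=2.
Therefore p is split.

split


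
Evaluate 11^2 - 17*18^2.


x^2 - d*y^2
= 11^2 - 17*18^2
= 121 - 5508
= -5387

-5387


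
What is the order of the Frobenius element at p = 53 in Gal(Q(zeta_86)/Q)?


The Frobenius at p in Gal(Q(zeta_n)/Q) = (Z/nZ)* is the class of p, so its order is ord_86(53), the smallest k >= 1 with 53^k = 1 mod 86.
n = 86 = 2 * 43, phi(86) = 42; the order divides phi(n).
Divisors of 42: 1, 2, 3, 6, 7, 14, 21, 42
Repeated squaring mod 86: 53^1 = 53, 53^2 = 57, 53^4 = 67, 53^8 = 17, 53^16 = 31, 53^32 = 15
Test divisors in increasing order:
  k=1: 53^1 = 53 mod 86
  k=2: 53^2 = 57 mod 86
  k=3: 53^3 = 57 * 53 = 11 mod 86
  k=6: 53^6 = 67 * 57 = 35 mod 86
  k=7: 53^7 = 67 * 57 * 53 = 49 mod 86
  k=14: 53^14 = 17 * 67 * 57 = 79 mod 86
  k=21: 53^21 = 31 * 67 * 53 = 1 mod 86  <- first divisor giving 1
Order = 21

21


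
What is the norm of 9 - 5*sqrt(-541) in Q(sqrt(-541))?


N(a + b*sqrt(d)) = a^2 - d*b^2
= (9)^2 - (-541)*(-5)^2
= 81 + 13525
= 13606

13606


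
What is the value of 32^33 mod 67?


p = 67 is prime and the exponent is (p-1)/2 = 33, so by Euler's criterion 32^33 = (32/67) = +1 or -1 mod 67.
Compute by square-and-multiply:
  33 = 32 + 1 (binary 100001)
  Repeated squaring mod 67: 32^1 = 32, 32^2 = 19, 32^4 = 26, 32^8 = 6, 32^16 = 36, 32^32 = 23
  32^33 = 32^32 * 32^1 = 23 * 32 mod 67
    23 * 32 = 736 = 66 mod 67
  32^33 = 66 mod 67
Result 66 = p - 1 = -1 mod 67: 32 is a quadratic non-residue mod 67. As a residue in [0, p-1] the value is 66.
32^33 mod 67 = 66

66


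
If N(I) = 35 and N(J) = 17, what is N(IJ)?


N(IJ) = N(I) * N(J)
= 35 * 17
= 595

595


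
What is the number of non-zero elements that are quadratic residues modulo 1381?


For prime p, the number of non-zero quadratic residues is (p-1)/2.
= (1381-1)/2
= 690

690


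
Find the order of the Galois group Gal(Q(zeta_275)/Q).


|Gal(Q(zeta_275)/Q)| = phi(275)
= 200

200


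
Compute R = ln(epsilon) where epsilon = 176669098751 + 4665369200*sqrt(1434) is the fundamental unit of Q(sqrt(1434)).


epsilon = 176669098751 + 4665369200*sqrt(1434)
= 3.5334e+11
R = ln(3.5334e+11)
= 26.5907

26.5907


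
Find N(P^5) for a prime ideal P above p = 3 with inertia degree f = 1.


N(P^a) = p^(a*f)
= 3^(5*1)
= 3^5
= 243

243


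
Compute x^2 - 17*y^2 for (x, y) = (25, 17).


x^2 - d*y^2
= 25^2 - 17*17^2
= 625 - 4913
= -4288

-4288


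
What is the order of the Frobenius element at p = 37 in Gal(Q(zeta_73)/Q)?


The Frobenius at p in Gal(Q(zeta_n)/Q) = (Z/nZ)* is the class of p, so its order is ord_73(37), the smallest k >= 1 with 37^k = 1 mod 73.
n = 73 = 73, phi(73) = 72; the order divides phi(n).
Divisors of 72: 1, 2, 3, 4, 6, 8, 9, 12, 18, 24, 36, 72
Repeated squaring mod 73: 37^1 = 37, 37^2 = 55, 37^4 = 32, 37^8 = 2, 37^16 = 4, 37^32 = 16, 37^64 = 37
Test divisors in increasing order:
  k=1: 37^1 = 37 mod 73
  k=2: 37^2 = 55 mod 73
  k=3: 37^3 = 55 * 37 = 64 mod 73
  k=4: 37^4 = 32 mod 73
  k=6: 37^6 = 32 * 55 = 8 mod 73
  k=8: 37^8 = 2 mod 73
  k=9: 37^9 = 2 * 37 = 1 mod 73  <- first divisor giving 1
Order = 9

9


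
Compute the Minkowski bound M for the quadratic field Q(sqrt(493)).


d = 493, d mod 4 = 1, so disc(K) = d = 493; |disc(K)| = 493
Real quadratic field, so n = 2, s = r2 = 0, r1 = 2
M = (n!/n^n) * (4/pi)^s * sqrt(|disc(K)|) = (2!/2^2) * (4/pi)^0 * sqrt(493)
= 0.5 * 1.000000 * 22.203603
= 11.1018

11.1018


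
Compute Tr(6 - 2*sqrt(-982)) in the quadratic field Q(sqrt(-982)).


Tr(a + b*sqrt(d)) = (a + b*sqrt(d)) + (a - b*sqrt(d)) = 2a
= 2 * (6)
= 12

12


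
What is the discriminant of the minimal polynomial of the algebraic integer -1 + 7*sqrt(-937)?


The element -1 + 7*sqrt(-937) has minimal polynomial:
x^2 + 2*x + 45914
Discriminant = (2)^2 - 4*(45914)
= 4 - 183656
= -183652

-183652


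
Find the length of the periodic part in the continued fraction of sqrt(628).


Run the CF algorithm for sqrt(628).
a_0 = floor(sqrt(628)) = 25; set m_0=0, q_0=1.
Recurrence: m' = q*a - m,  q' = (d - m'^2)/q,  a' = floor((a_0 + m')/q').
  step 1: m=25, q=3, a=16
  step 2: m=23, q=33, a=1
  step 3: m=10, q=16, a=2
  step 4: m=22, q=9, a=5
  step 5: m=23, q=11, a=4
  step 6: m=21, q=17, a=2
  step 7: m=13, q=27, a=1
  step 8: m=14, q=16, a=2
  step 9: m=18, q=19, a=2
  step 10: m=20, q=12, a=3
  step 11: m=16, q=31, a=1
  step 12: m=15, q=13, a=3
  step 13: m=24, q=4, a=12
  step 14: m=24, q=13, a=3
  step 15: m=15, q=31, a=1
  step 16: m=16, q=12, a=3
  step 17: m=20, q=19, a=2
  step 18: m=18, q=16, a=2
  step 19: m=14, q=27, a=1
  step 20: m=13, q=17, a=2
  step 21: m=21, q=11, a=4
  step 22: m=23, q=9, a=5
  step 23: m=22, q=16, a=2
  step 24: m=10, q=33, a=1
  step 25: m=23, q=3, a=16
  step 26: m=25, q=1, a=50
a_26 = 2*a_0 = 50, so the period closes here.
sqrt(628) = [25; 16, 1, 2, 5, 4, 2, 1, 2, 2, 3, 1, 3, 12, 3, 1, 3, 2, 2, 1, 2, 4, 5, 2, 1, 16, 50]
Period length = 26

26
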